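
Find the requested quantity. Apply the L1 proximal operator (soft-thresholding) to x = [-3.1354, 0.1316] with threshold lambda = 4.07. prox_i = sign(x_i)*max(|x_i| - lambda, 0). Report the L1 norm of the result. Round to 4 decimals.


Soft-thresholding with lambda = 4.07:
prox(-3.1354) = sign(-3.1354)*max(|-3.1354| - 4.07, 0) = 0.0
prox(0.1316) = sign(0.1316)*max(|0.1316| - 4.07, 0) = 0.0
prox(x) = [0.0, 0.0]
||prox(x)||_1 = 0.0 + 0.0 = 0.0


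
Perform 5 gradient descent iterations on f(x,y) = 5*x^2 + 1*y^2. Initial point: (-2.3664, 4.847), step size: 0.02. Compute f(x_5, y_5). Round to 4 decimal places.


Gradient descent on f(x,y) = 5*x^2 + 1*y^2.
Starting point: (-2.3664, 4.847), alpha = 0.02
Step 1: grad_x = 2*5*-2.3664 = -23.664, grad_y = 2*1*4.847 = 9.694
  x_1 = -2.3664 - 0.02*-23.664 = -1.8931
  y_1 = 4.847 - 0.02*9.694 = 4.6531
Step 2: grad_x = 2*5*-1.8931 = -18.9312, grad_y = 2*1*4.6531 = 9.3062
  x_2 = -1.8931 - 0.02*-18.9312 = -1.5145
  y_2 = 4.6531 - 0.02*9.3062 = 4.467
Step 3: grad_x = 2*5*-1.5145 = -15.145, grad_y = 2*1*4.467 = 8.934
  x_3 = -1.5145 - 0.02*-15.145 = -1.2116
  y_3 = 4.467 - 0.02*8.934 = 4.2883
Step 4: grad_x = 2*5*-1.2116 = -12.116, grad_y = 2*1*4.2883 = 8.5766
  x_4 = -1.2116 - 0.02*-12.116 = -0.9693
  y_4 = 4.2883 - 0.02*8.5766 = 4.1168
Step 5: grad_x = 2*5*-0.9693 = -9.6928, grad_y = 2*1*4.1168 = 8.2336
  x_5 = -0.9693 - 0.02*-9.6928 = -0.7754
  y_5 = 4.1168 - 0.02*8.2336 = 3.9521
f(-0.7754, 3.9521) = 5*(-0.7754)^2 + 1*3.9521^2 = 18.6256


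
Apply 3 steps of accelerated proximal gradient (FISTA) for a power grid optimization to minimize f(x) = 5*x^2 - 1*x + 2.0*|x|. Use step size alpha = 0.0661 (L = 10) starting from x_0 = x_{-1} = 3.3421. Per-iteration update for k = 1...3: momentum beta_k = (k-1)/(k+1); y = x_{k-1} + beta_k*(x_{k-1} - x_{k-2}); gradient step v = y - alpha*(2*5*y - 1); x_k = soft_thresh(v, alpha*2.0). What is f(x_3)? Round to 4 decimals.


FISTA on f(x) = 5*x^2 - 1*x + 2.0*|x|
L = 10, alpha = 0.0661
Iteration 1: beta = 0.0, y = 3.3421 + 0.0*(3.3421 - 3.3421) = 3.3421
  grad(y) = 32.421, v = y - alpha*grad = 1.1991
  prox(v) = soft_thresh(1.1991, 0.1322) = 1.0669
Iteration 2: beta = 0.3333, y = 1.0669 + 0.3333*(1.0669 - 3.3421) = 0.3085
  grad(y) = 2.0846, v = y - alpha*grad = 0.1707
  prox(v) = soft_thresh(0.1707, 0.1322) = 0.0385
Iteration 3: beta = 0.5, y = 0.0385 + 0.5*(0.0385 - 1.0669) = -0.4757
  grad(y) = -5.7573, v = y - alpha*grad = -0.0952
  prox(v) = soft_thresh(-0.0952, 0.1322) = 0.0
f(x_3) = 5*0.0^2 - 1*0.0 + 2.0*|0.0| = 0.0


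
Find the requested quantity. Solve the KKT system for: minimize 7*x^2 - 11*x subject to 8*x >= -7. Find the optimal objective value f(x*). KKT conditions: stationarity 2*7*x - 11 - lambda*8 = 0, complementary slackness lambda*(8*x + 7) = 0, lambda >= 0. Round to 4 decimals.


Step 1: Try lambda = 0 (constraint inactive).
Stationarity: 2*7*x - 11 = 0
x* = 11/(2*7) = 11/14 = 0.7857 (rounded; the exact value 11/14 is used below)
Check constraint: 8*0.7857 = 6.2856 >= -7 -- satisfied.
Step 2: Compute optimal value.
f(x*) = 7*(11/14)^2 - 11*(11/14) = -4.3214


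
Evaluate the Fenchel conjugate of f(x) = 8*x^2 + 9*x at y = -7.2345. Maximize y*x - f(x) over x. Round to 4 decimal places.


f*(y) = sup_x {y*x - a*x^2 - b*x} = sup_x {(y-b)*x - a*x^2}
FOC: (y - b) - 2a*x = 0 => x* = (y - b)/(2a)
x* = (-7.2345 - 9)/(2*8) = -1.0147
f*(-7.2345) = (y-b)^2/(4a) = (-7.2345 - 9)^2/(4*8)
= 263.559/32 = 8.2362


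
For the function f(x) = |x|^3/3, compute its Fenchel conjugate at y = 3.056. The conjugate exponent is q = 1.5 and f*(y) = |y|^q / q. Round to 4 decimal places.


The conjugate exponent q satisfies 1/p + 1/q = 1.
p = 3, so q = 3/(3 - 1) = 1.5
|y|^q = 3.056^1.5 = 5.3423
f*(3.056) = 5.3423 / 1.5 = 3.5615


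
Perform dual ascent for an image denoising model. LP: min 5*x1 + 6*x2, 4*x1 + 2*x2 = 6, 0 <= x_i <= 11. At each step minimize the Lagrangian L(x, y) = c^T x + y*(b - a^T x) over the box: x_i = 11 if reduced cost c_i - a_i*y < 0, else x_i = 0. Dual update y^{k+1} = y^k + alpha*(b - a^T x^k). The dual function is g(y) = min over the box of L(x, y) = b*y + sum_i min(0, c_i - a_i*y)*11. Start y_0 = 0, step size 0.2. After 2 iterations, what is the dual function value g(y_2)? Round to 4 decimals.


Dual ascent for LP: min 5*x1 + 6*x2, 4*x1 + 2*x2 = 6, 0 <= x_i <= 11
Step 1: y^k = 0.0, reduced costs: (5.0, 6.0)
  x^k = (0.0, 0.0), subgradient = b - a^T x = 6.0
  y^{k+1} = 0.0 + 0.2*6.0 = 1.2
Step 2: y^k = 1.2, reduced costs: (0.2, 3.6)
  x^k = (0.0, 0.0), subgradient = b - a^T x = 6.0
  y^{k+1} = 1.2 + 0.2*6.0 = 2.4
Dual objective at y_2 = 2.4: reduced costs (-4.6, 1.2), box minimizer x = (11.0, 0.0)
g(y_2) = b*y + (c1 - a1*y)*x1 + (c2 - a2*y)*x2 = 6*2.4 + (-4.6)*11.0 + 1.2*0.0 = 14.4 - 50.6 + 0.0 = -36.2


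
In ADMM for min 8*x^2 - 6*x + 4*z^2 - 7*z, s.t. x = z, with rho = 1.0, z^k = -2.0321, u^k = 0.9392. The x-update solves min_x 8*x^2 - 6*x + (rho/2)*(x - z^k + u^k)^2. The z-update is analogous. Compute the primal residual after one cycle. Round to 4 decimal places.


ADMM iteration with rho = 1.0, z^k = -2.0321, u^k = 0.9392
Step 1: x-update.
Minimize 8*x^2 - 6*x + (1.0/2)*(x + 2.0321 + 0.9392)^2
FOC: (2*8 + 1.0)*x = 6 + 1.0*(-2.0321 - 0.9392)
x^{k+1} = 0.1782
Step 2: z-update.
Minimize 4*z^2 - 7*z + (1.0/2)*(0.1782 - z + 0.9392)^2
FOC: (2*4 + 1.0)*z = 7 + 1.0*(0.1782 + 0.9392)
z^{k+1} = 0.9019
Step 3: u-update.
u^{k+1} = 0.9392 + 0.1782 - 0.9019 = 0.2154
Step 4: Primal residual = |0.1782 - 0.9019| = 0.7238


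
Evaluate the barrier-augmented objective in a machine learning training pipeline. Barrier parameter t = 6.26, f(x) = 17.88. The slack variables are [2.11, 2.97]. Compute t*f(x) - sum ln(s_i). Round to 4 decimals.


Step 1: Compute log-barrier.
ln values: [0.7467, 1.0886]
phi = -(0.7467 + 1.0886) = -1.8352
Step 2: Compute augmented objective.
t*f(x) = 6.26*17.88 = 111.9288
Total = 111.9288 - 1.8352 = 110.0936


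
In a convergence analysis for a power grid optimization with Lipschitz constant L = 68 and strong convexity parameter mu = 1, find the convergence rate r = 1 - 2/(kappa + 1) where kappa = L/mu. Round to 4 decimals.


Step 1: Compute the condition number.
kappa = L/mu = 68/1 = 68.0
Step 2: Compute the convergence rate.
r = 1 - 2/(kappa + 1) = 1 - 2*mu/(L + mu) = (L - mu)/(L + mu) = 67/69 = 0.971


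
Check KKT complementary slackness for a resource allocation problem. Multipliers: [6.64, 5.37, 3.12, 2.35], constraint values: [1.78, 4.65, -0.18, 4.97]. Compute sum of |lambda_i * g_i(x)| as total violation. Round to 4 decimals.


KKT complementary slackness check:
lambda_1 * g_1 = 6.64 * 1.78 = 11.8192
lambda_2 * g_2 = 5.37 * 4.65 = 24.9705
lambda_3 * g_3 = 3.12 * -0.18 = -0.5616
lambda_4 * g_4 = 2.35 * 4.97 = 11.6795
Total violation = 11.8192 + 24.9705 + 0.5616 + 11.6795 = 49.0308


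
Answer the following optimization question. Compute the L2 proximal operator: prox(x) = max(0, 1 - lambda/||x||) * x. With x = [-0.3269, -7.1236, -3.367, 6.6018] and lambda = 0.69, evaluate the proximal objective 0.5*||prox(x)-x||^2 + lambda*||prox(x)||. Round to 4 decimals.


Step 1: Compute ||x||.
||x|| = 10.2846
Step 2: Compute scaling factor.
scale = max(0, 1 - 0.69/10.2846) = 0.9329
Step 3: prox(x) = [-0.305, -6.6457, -3.1411, 6.1589]
||prox(x)|| = 9.5946
Step 4: Proximal objective.
0.5*||prox-x||^2 = 0.2381
lambda*||prox|| = 6.6203
Total = 6.8583


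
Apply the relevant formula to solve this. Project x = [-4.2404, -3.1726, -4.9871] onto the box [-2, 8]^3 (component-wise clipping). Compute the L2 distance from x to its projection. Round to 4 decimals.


Project each component onto [-2, 8].
clip(-4.2404) = -2.0, clip(-3.1726) = -2.0, clip(-4.9871) = -2.0
Projection = [-2.0, -2.0, -2.0]
Squared diffs: [5.0194, 1.375, 8.9228]
Distance = sqrt(15.3172) = 3.9137


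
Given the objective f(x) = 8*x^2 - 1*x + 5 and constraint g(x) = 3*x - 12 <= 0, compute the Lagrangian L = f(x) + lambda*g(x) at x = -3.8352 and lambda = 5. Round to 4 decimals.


Step 1: Evaluate f(x).
f(-3.8352) = 8*(-3.8352)^2 - 1*(-3.8352) + 5 = 126.5053
Step 2: Evaluate g(x).
g(-3.8352) = 3*-3.8352 - 12 = -23.5056
Step 3: Compute Lagrangian.
L = 126.5053 + 5*-23.5056 = 8.9773


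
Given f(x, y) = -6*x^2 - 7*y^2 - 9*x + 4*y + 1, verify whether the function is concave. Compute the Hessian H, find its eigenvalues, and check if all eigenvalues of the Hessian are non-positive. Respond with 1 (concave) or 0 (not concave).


The Hessian of f(x,y) = -6*x^2 - 7*y^2 - 9*x + 4*y + 1 is:
H = [[-12, 0], [0, -14]]
Trace = -12 - 14 = -26
Determinant = -12*-14 - (0)^2 = 168
Discriminant = (-26)^2 - 4*168 = 4.0
Eigenvalues: lambda_1 = -14.0, lambda_2 = -12.0
The function is concave.

1


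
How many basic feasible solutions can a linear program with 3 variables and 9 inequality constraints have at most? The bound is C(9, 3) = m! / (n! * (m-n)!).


Each vertex corresponds to some choice of n active constraints out of m, so the number of vertices is at most C(m, n) = m! / (n!(m-n)!).
m = 9, n = 3
Numerator: 9 * 8 * 7
Denominator: 3! = 6
C(9, 3) = 84


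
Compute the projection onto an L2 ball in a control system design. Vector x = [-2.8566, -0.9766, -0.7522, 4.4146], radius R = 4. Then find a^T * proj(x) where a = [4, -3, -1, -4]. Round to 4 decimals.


Step 1: Compute ||x|| (intermediates to 6 decimals).
||x|| = sqrt((-2.8566)^2 + (-0.9766)^2 + (-0.7522)^2 + 4.4146^2) = 5.400779
Step 2: Project.
Since ||x|| > R, scale = R/||x|| = 4/5.400779 = 0.740634, proj(x) = scale * x
proj(x) = [-2.115695, -0.723303, -0.557105, 3.269603]
Step 3: Dot product.
a^T * proj(x) = 4*(-2.115695) - 3*(-0.723303) - 1*(-0.557105) - 4*3.269603 = -18.8142


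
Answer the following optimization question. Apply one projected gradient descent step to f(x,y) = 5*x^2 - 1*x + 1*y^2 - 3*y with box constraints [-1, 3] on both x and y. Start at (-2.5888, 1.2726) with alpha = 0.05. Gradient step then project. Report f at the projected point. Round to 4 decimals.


Step 1: Compute gradient at (-2.5888, 1.2726).
grad_x = 2*5*-2.5888 - 1 = -26.888
grad_y = 2*1*1.2726 - 3 = -0.4548
Step 2: Gradient step.
x_raw = -2.5888 - 0.05*-26.888 = -1.2444
y_raw = 1.2726 - 0.05*-0.4548 = 1.2953
Step 3: Project onto [-1, 3].
x_proj = clip(-1.2444) = -1.0
y_proj = clip(1.2953) = 1.2953
Step 4: Evaluate f.
f(-1.0, 1.2953) = 3.7919


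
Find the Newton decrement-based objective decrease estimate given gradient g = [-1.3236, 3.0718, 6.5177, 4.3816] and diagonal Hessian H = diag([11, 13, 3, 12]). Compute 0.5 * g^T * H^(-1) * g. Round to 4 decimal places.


Step 1: H is diagonal, so H^(-1) * g = [-0.1203, 0.2363, 2.1726, 0.3651].
Step 2: g^T H^(-1) g = sum_i g_i^2 / H_ii
  = (-1.3236)^2/11 + (3.0718)^2/13 + (6.5177)^2/3 + (4.3816)^2/12
  = 0.1593 + 0.7258 + 14.1601 + 1.5999 = 16.6451
Step 3: Objective decrease = 0.5 * g^T H^(-1) g = 8.3226


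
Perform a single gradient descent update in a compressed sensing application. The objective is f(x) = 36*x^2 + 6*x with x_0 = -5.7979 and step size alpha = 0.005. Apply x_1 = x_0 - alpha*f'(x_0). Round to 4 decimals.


We compute the gradient at x_0 and apply the update.
f'(x) = 72*x + 6
f'(-5.7979) = 72*-5.7979 + 6 = -411.4488
x_1 = -5.7979 - 0.005*-411.4488 = -3.7407


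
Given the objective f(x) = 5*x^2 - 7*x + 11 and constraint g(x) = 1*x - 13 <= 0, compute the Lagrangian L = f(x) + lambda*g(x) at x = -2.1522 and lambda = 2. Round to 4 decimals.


Step 1: Evaluate f(x).
f(-2.1522) = 5*(-2.1522)^2 - 7*(-2.1522) + 11 = 49.2252
Step 2: Evaluate g(x).
g(-2.1522) = 1*-2.1522 - 13 = -15.1522
Step 3: Compute Lagrangian.
L = 49.2252 + 2*-15.1522 = 18.9208


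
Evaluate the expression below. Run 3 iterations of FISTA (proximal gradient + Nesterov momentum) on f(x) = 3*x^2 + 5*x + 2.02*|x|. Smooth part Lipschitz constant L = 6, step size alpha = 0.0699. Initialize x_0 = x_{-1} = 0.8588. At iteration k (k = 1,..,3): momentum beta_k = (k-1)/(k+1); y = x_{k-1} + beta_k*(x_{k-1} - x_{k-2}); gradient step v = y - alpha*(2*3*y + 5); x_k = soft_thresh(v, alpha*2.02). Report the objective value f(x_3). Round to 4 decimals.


FISTA on f(x) = 3*x^2 + 5*x + 2.02*|x|
L = 6, alpha = 0.0699
Iteration 1: beta = 0.0, y = 0.8588 + 0.0*(0.8588 - 0.8588) = 0.8588
  grad(y) = 10.1528, v = y - alpha*grad = 0.1491
  prox(v) = soft_thresh(0.1491, 0.1412) = 0.0079
Iteration 2: beta = 0.3333, y = 0.0079 + 0.3333*(0.0079 - 0.8588) = -0.2757
  grad(y) = 3.3458, v = y - alpha*grad = -0.5096
  prox(v) = soft_thresh(-0.5096, 0.1412) = -0.3684
Iteration 3: beta = 0.5, y = -0.3684 + 0.5*(-0.3684 - 0.0079) = -0.5565
  grad(y) = 1.6608, v = y - alpha*grad = -0.6726
  prox(v) = soft_thresh(-0.6726, 0.1412) = -0.5314
f(x_3) = 3*(-0.5314)^2 + 5*(-0.5314) + 2.02*|-0.5314| = -0.7364


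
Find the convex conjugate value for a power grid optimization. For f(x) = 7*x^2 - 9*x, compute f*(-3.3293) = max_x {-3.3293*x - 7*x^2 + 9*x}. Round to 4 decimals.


f*(y) = sup_x {y*x - a*x^2 - b*x} = sup_x {(y-b)*x - a*x^2}
FOC: (y - b) - 2a*x = 0 => x* = (y - b)/(2a)
x* = (-3.3293 + 9)/(2*7) = 0.4051
f*(-3.3293) = (y-b)^2/(4a) = (-3.3293 + 9)^2/(4*7)
= 32.1568/28 = 1.1485


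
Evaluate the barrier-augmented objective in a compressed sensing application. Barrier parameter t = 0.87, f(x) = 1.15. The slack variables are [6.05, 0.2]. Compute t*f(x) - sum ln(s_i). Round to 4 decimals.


Step 1: Compute log-barrier.
ln values: [1.8001, -1.6094]
phi = -(1.8001 - 1.6094) = -0.1906
Step 2: Compute augmented objective.
t*f(x) = 0.87*1.15 = 1.0005
Total = 1.0005 - 0.1906 = 0.8099


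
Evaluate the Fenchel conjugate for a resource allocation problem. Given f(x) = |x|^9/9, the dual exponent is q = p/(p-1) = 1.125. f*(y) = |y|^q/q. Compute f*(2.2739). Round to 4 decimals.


The conjugate exponent q satisfies 1/p + 1/q = 1.
p = 9, so q = 9/(9 - 1) = 1.125
|y|^q = 2.2739^1.125 = 2.5198
f*(2.2739) = 2.5198 / 1.125 = 2.2398


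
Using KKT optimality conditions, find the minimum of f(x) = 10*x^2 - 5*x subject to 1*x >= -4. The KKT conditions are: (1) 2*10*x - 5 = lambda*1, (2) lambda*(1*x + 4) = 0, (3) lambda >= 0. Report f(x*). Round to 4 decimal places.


Step 1: Try lambda = 0 (constraint inactive).
Stationarity: 2*10*x - 5 = 0
x* = 5/(2*10) = 0.25
Check constraint: 1*0.25 = 0.25 >= -4 -- satisfied.
Step 2: Compute optimal value.
f(x*) = 10*0.25^2 - 5*0.25 = -0.625


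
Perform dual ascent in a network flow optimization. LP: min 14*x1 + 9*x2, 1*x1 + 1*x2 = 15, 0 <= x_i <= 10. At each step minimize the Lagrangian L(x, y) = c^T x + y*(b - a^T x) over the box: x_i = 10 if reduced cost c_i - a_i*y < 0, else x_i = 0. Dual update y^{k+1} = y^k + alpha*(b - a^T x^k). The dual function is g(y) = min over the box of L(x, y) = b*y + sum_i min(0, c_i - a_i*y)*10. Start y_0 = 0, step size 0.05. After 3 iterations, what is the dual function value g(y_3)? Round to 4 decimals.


Dual ascent for LP: min 14*x1 + 9*x2, 1*x1 + 1*x2 = 15, 0 <= x_i <= 10
Step 1: y^k = 0.0, reduced costs: (14.0, 9.0)
  x^k = (0.0, 0.0), subgradient = b - a^T x = 15.0
  y^{k+1} = 0.0 + 0.05*15.0 = 0.75
Step 2: y^k = 0.75, reduced costs: (13.25, 8.25)
  x^k = (0.0, 0.0), subgradient = b - a^T x = 15.0
  y^{k+1} = 0.75 + 0.05*15.0 = 1.5
Step 3: y^k = 1.5, reduced costs: (12.5, 7.5)
  x^k = (0.0, 0.0), subgradient = b - a^T x = 15.0
  y^{k+1} = 1.5 + 0.05*15.0 = 2.25
Dual objective at y_3 = 2.25: reduced costs (11.75, 6.75), box minimizer x = (0.0, 0.0)
g(y_3) = b*y + (c1 - a1*y)*x1 + (c2 - a2*y)*x2 = 15*2.25 + 11.75*0.0 + 6.75*0.0 = 33.75 + 0.0 + 0.0 = 33.75


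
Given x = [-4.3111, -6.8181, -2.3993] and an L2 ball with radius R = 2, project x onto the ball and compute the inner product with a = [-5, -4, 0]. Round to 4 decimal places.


Step 1: Compute ||x|| (intermediates to 6 decimals).
||x|| = sqrt((-4.3111)^2 + (-6.8181)^2 + (-2.3993)^2) = 8.41598
Step 2: Project.
Since ||x|| > R, scale = R/||x|| = 2/8.41598 = 0.237643, proj(x) = scale * x
proj(x) = [-1.024503, -1.620274, -0.570177]
Step 3: Dot product.
a^T * proj(x) = -5*(-1.024503) - 4*(-1.620274) + 0*(-0.570177) = 11.6036


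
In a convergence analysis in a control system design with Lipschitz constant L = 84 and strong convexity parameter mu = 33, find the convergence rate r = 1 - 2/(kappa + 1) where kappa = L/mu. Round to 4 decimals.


Step 1: Compute the condition number.
kappa = L/mu = 84/33 = 2.5455
Step 2: Compute the convergence rate.
r = 1 - 2/(kappa + 1) = 1 - 2*mu/(L + mu) = (L - mu)/(L + mu) = 51/117 = 0.4359


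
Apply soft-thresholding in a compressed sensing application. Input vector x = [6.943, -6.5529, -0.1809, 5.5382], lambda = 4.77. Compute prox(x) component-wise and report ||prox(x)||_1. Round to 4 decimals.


Soft-thresholding with lambda = 4.77:
prox(6.943) = sign(6.943)*max(|6.943| - 4.77, 0) = 2.173
prox(-6.5529) = sign(-6.5529)*max(|-6.5529| - 4.77, 0) = -1.7829
prox(-0.1809) = sign(-0.1809)*max(|-0.1809| - 4.77, 0) = 0.0
prox(5.5382) = sign(5.5382)*max(|5.5382| - 4.77, 0) = 0.7682
prox(x) = [2.173, -1.7829, 0.0, 0.7682]
||prox(x)||_1 = 2.173 + 1.7829 + 0.0 + 0.7682 = 4.7241


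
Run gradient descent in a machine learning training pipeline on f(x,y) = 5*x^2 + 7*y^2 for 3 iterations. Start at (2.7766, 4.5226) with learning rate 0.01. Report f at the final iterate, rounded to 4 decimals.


Gradient descent on f(x,y) = 5*x^2 + 7*y^2.
Starting point: (2.7766, 4.5226), alpha = 0.01
Step 1: grad_x = 2*5*2.7766 = 27.766, grad_y = 2*7*4.5226 = 63.3164
  x_1 = 2.7766 - 0.01*27.766 = 2.4989
  y_1 = 4.5226 - 0.01*63.3164 = 3.8894
Step 2: grad_x = 2*5*2.4989 = 24.9894, grad_y = 2*7*3.8894 = 54.4521
  x_2 = 2.4989 - 0.01*24.9894 = 2.249
  y_2 = 3.8894 - 0.01*54.4521 = 3.3449
Step 3: grad_x = 2*5*2.249 = 22.4905, grad_y = 2*7*3.3449 = 46.8288
  x_3 = 2.249 - 0.01*22.4905 = 2.0241
  y_3 = 3.3449 - 0.01*46.8288 = 2.8766
f(2.0241, 2.8766) = 5*2.0241^2 + 7*2.8766^2 = 78.4106


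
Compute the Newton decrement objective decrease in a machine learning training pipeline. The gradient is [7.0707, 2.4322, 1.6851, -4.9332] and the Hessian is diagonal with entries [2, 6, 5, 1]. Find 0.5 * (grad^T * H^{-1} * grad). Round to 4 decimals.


Step 1: H is diagonal, so H^(-1) * g = [3.5354, 0.4054, 0.337, -4.9332].
Step 2: g^T H^(-1) g = sum_i g_i^2 / H_ii
  = (7.0707)^2/2 + (2.4322)^2/6 + (1.6851)^2/5 + (-4.9332)^2/1
  = 24.9974 + 0.9859 + 0.5679 + 24.3365 = 50.8877
Step 3: Objective decrease = 0.5 * g^T H^(-1) g = 25.4439


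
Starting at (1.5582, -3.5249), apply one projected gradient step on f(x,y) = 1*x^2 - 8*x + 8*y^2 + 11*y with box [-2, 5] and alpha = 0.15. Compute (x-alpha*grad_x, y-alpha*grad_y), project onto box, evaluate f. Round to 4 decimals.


Step 1: Compute gradient at (1.5582, -3.5249).
grad_x = 2*1*1.5582 - 8 = -4.8836
grad_y = 2*8*-3.5249 + 11 = -45.3984
Step 2: Gradient step.
x_raw = 1.5582 - 0.15*-4.8836 = 2.2907
y_raw = -3.5249 - 0.15*-45.3984 = 3.2849
Step 3: Project onto [-2, 5].
x_proj = clip(2.2907) = 2.2907
y_proj = clip(3.2849) = 3.2849
Step 4: Evaluate f.
f(2.2907, 3.2849) = 109.3775


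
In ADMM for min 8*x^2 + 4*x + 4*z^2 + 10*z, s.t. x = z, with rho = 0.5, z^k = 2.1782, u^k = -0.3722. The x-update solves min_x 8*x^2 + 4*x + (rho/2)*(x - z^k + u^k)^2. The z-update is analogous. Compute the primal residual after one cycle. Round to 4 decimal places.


ADMM iteration with rho = 0.5, z^k = 2.1782, u^k = -0.3722
Step 1: x-update.
Minimize 8*x^2 + 4*x + (0.5/2)*(x - 2.1782 - 0.3722)^2
FOC: (2*8 + 0.5)*x = -4 + 0.5*(2.1782 + 0.3722)
x^{k+1} = -0.1651
Step 2: z-update.
Minimize 4*z^2 + 10*z + (0.5/2)*(-0.1651 - z - 0.3722)^2
FOC: (2*4 + 0.5)*z = -10 + 0.5*(-0.1651 - 0.3722)
z^{k+1} = -1.2081
Step 3: u-update.
u^{k+1} = -0.3722 - 0.1651 + 1.2081 = 0.6707
Step 4: Primal residual = |-0.1651 + 1.2081| = 1.0429


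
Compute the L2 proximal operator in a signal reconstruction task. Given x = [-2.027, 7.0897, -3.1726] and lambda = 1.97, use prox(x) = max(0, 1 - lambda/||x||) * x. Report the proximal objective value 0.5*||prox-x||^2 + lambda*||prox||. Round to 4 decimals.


Step 1: Compute ||x||.
||x|| = 8.0273
Step 2: Compute scaling factor.
scale = max(0, 1 - 1.97/8.0273) = 0.7546
Step 3: prox(x) = [-1.5296, 5.3498, -2.394]
||prox(x)|| = 6.0573
Step 4: Proximal objective.
0.5*||prox-x||^2 = 1.9405
lambda*||prox|| = 11.9329
Total = 13.8734


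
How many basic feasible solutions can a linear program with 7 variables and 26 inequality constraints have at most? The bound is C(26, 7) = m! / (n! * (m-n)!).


Each vertex corresponds to some choice of n active constraints out of m, so the number of vertices is at most C(m, n) = m! / (n!(m-n)!).
m = 26, n = 7
Numerator: 26 * 25 * 24 * 23 * 22 * 21 * 20
Denominator: 7! = 5040
C(26, 7) = 657800


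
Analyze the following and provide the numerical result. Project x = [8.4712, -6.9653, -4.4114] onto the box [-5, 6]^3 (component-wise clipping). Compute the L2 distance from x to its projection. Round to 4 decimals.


Project each component onto [-5, 6].
clip(8.4712) = 6.0, clip(-6.9653) = -5.0, clip(-4.4114) = -4.4114
Projection = [6.0, -5.0, -4.4114]
Squared diffs: [6.1068, 3.8624, 0.0]
Distance = sqrt(9.9692) = 3.1574


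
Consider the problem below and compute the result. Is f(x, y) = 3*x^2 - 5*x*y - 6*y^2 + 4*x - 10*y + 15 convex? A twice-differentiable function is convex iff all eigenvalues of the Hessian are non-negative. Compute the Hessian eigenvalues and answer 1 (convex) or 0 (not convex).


The Hessian of f(x,y) = 3*x^2 - 5*x*y - 6*y^2 + 4*x - 10*y + 15 is:
H = [[6, -5], [-5, -12]]
Trace = 6 - 12 = -6
Determinant = 6*-12 - (-5)^2 = -97
Discriminant = (-6)^2 - 4*-97 = 424.0
Eigenvalues: lambda_1 = -13.2956, lambda_2 = 7.2956
The function is not convex.

0


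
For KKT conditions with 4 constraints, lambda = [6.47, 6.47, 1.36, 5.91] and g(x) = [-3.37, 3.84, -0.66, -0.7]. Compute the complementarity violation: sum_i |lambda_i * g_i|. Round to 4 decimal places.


KKT complementary slackness check:
lambda_1 * g_1 = 6.47 * -3.37 = -21.8039
lambda_2 * g_2 = 6.47 * 3.84 = 24.8448
lambda_3 * g_3 = 1.36 * -0.66 = -0.8976
lambda_4 * g_4 = 5.91 * -0.7 = -4.137
Total violation = 21.8039 + 24.8448 + 0.8976 + 4.137 = 51.6833


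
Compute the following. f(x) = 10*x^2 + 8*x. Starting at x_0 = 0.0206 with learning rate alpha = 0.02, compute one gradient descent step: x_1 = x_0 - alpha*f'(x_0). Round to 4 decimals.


We compute the gradient at x_0 and apply the update.
f'(x) = 20*x + 8
f'(0.0206) = 20*0.0206 + 8 = 8.412
x_1 = 0.0206 - 0.02*8.412 = -0.1476


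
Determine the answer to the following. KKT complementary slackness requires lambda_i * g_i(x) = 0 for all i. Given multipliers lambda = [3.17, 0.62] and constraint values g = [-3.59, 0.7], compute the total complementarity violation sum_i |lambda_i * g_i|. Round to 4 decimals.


KKT complementary slackness check:
lambda_1 * g_1 = 3.17 * -3.59 = -11.3803
lambda_2 * g_2 = 0.62 * 0.7 = 0.434
Total violation = 11.3803 + 0.434 = 11.8143


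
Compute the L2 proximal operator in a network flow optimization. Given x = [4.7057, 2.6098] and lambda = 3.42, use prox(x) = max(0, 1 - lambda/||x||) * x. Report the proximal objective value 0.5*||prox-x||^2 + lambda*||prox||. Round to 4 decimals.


Step 1: Compute ||x||.
||x|| = 5.381
Step 2: Compute scaling factor.
scale = max(0, 1 - 3.42/5.381) = 0.3644
Step 3: prox(x) = [1.7149, 0.9511]
||prox(x)|| = 1.961
Step 4: Proximal objective.
0.5*||prox-x||^2 = 5.8482
lambda*||prox|| = 6.7066
Total = 12.5547


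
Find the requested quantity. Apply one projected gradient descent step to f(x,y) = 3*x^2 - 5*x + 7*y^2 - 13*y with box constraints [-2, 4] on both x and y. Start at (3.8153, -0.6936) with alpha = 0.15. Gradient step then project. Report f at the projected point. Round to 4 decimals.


Step 1: Compute gradient at (3.8153, -0.6936).
grad_x = 2*3*3.8153 - 5 = 17.8918
grad_y = 2*7*-0.6936 - 13 = -22.7104
Step 2: Gradient step.
x_raw = 3.8153 - 0.15*17.8918 = 1.1315
y_raw = -0.6936 - 0.15*-22.7104 = 2.713
Step 3: Project onto [-2, 4].
x_proj = clip(1.1315) = 1.1315
y_proj = clip(2.713) = 2.713
Step 4: Evaluate f.
f(1.1315, 2.713) = 14.436


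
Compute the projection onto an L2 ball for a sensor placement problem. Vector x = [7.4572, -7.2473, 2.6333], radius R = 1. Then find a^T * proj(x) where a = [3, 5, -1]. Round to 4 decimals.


Step 1: Compute ||x|| (intermediates to 6 decimals).
||x|| = sqrt(7.4572^2 + (-7.2473)^2 + 2.6333^2) = 10.72695
Step 2: Project.
Since ||x|| > R, scale = R/||x|| = 1/10.72695 = 0.093223, proj(x) = scale * x
proj(x) = [0.695183, -0.675615, 0.245484]
Step 3: Dot product.
a^T * proj(x) = 3*0.695183 + 5*(-0.675615) - 1*0.245484 = -1.538


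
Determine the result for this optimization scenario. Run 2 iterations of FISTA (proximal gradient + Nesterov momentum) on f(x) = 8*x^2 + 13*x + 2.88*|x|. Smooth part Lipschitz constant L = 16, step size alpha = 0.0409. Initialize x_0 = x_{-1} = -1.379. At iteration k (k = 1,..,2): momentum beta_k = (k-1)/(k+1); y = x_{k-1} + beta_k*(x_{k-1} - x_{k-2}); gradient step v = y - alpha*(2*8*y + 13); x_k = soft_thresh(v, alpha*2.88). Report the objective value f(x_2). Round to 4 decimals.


FISTA on f(x) = 8*x^2 + 13*x + 2.88*|x|
L = 16, alpha = 0.0409
Iteration 1: beta = 0.0, y = -1.379 + 0.0*(-1.379 + 1.379) = -1.379
  grad(y) = -9.064, v = y - alpha*grad = -1.0083
  prox(v) = soft_thresh(-1.0083, 0.1178) = -0.8905
Iteration 2: beta = 0.3333, y = -0.8905 + 0.3333*(-0.8905 + 1.379) = -0.7277
  grad(y) = 1.3575, v = y - alpha*grad = -0.7832
  prox(v) = soft_thresh(-0.7832, 0.1178) = -0.6654
f(x_2) = 8*(-0.6654)^2 + 13*(-0.6654) + 2.88*|-0.6654| = -3.1918


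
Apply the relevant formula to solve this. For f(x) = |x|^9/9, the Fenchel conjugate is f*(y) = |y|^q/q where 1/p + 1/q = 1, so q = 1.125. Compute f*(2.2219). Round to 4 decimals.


The conjugate exponent q satisfies 1/p + 1/q = 1.
p = 9, so q = 9/(9 - 1) = 1.125
|y|^q = 2.2219^1.125 = 2.4551
f*(2.2219) = 2.4551 / 1.125 = 2.1823


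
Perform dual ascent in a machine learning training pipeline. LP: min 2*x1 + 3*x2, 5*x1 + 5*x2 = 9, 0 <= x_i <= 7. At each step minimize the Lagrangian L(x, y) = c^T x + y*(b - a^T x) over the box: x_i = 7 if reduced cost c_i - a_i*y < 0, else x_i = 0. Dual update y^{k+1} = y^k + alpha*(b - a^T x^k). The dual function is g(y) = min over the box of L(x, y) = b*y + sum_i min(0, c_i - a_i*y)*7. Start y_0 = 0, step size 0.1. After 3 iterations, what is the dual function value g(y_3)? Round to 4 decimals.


Dual ascent for LP: min 2*x1 + 3*x2, 5*x1 + 5*x2 = 9, 0 <= x_i <= 7
Step 1: y^k = 0.0, reduced costs: (2.0, 3.0)
  x^k = (0.0, 0.0), subgradient = b - a^T x = 9.0
  y^{k+1} = 0.0 + 0.1*9.0 = 0.9
Step 2: y^k = 0.9, reduced costs: (-2.5, -1.5)
  x^k = (7.0, 7.0), subgradient = b - a^T x = -61.0
  y^{k+1} = 0.9 + 0.1*-61.0 = -5.2
Step 3: y^k = -5.2, reduced costs: (28.0, 29.0)
  x^k = (0.0, 0.0), subgradient = b - a^T x = 9.0
  y^{k+1} = -5.2 + 0.1*9.0 = -4.3
Dual objective at y_3 = -4.3: reduced costs (23.5, 24.5), box minimizer x = (0.0, 0.0)
g(y_3) = b*y + (c1 - a1*y)*x1 + (c2 - a2*y)*x2 = 9*(-4.3) + 23.5*0.0 + 24.5*0.0 = -38.7 + 0.0 + 0.0 = -38.7


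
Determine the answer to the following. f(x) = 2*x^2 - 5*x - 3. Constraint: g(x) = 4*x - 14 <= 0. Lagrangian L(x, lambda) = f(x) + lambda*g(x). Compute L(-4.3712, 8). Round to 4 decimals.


Step 1: Evaluate f(x).
f(-4.3712) = 2*(-4.3712)^2 - 5*(-4.3712) - 3 = 57.0708
Step 2: Evaluate g(x).
g(-4.3712) = 4*-4.3712 - 14 = -31.4848
Step 3: Compute Lagrangian.
L = 57.0708 + 8*-31.4848 = -194.8076


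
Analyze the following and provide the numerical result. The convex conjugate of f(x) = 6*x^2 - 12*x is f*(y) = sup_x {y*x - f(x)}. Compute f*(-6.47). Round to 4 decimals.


f*(y) = sup_x {y*x - a*x^2 - b*x} = sup_x {(y-b)*x - a*x^2}
FOC: (y - b) - 2a*x = 0 => x* = (y - b)/(2a)
x* = (-6.47 + 12)/(2*6) = 0.4608
f*(-6.47) = (y-b)^2/(4a) = (-6.47 + 12)^2/(4*6)
= 30.5809/24 = 1.2742


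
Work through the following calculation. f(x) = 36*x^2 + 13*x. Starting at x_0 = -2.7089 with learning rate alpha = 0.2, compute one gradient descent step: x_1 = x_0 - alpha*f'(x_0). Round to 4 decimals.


We compute the gradient at x_0 and apply the update.
f'(x) = 72*x + 13
f'(-2.7089) = 72*-2.7089 + 13 = -182.0408
x_1 = -2.7089 - 0.2*-182.0408 = 33.6993


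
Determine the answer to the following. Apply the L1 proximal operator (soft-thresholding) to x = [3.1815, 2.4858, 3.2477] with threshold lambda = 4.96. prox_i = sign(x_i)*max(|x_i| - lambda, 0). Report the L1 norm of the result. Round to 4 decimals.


Soft-thresholding with lambda = 4.96:
prox(3.1815) = sign(3.1815)*max(|3.1815| - 4.96, 0) = 0.0
prox(2.4858) = sign(2.4858)*max(|2.4858| - 4.96, 0) = 0.0
prox(3.2477) = sign(3.2477)*max(|3.2477| - 4.96, 0) = 0.0
prox(x) = [0.0, 0.0, 0.0]
||prox(x)||_1 = 0.0 + 0.0 + 0.0 = 0.0


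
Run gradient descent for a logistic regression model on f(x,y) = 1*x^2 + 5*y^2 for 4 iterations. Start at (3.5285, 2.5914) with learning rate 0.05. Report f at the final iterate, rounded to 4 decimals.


Gradient descent on f(x,y) = 1*x^2 + 5*y^2.
Starting point: (3.5285, 2.5914), alpha = 0.05
Step 1: grad_x = 2*1*3.5285 = 7.057, grad_y = 2*5*2.5914 = 25.914
  x_1 = 3.5285 - 0.05*7.057 = 3.1757
  y_1 = 2.5914 - 0.05*25.914 = 1.2957
Step 2: grad_x = 2*1*3.1757 = 6.3513, grad_y = 2*5*1.2957 = 12.957
  x_2 = 3.1757 - 0.05*6.3513 = 2.8581
  y_2 = 1.2957 - 0.05*12.957 = 0.6479
Step 3: grad_x = 2*1*2.8581 = 5.7162, grad_y = 2*5*0.6479 = 6.4785
  x_3 = 2.8581 - 0.05*5.7162 = 2.5723
  y_3 = 0.6479 - 0.05*6.4785 = 0.3239
Step 4: grad_x = 2*1*2.5723 = 5.1446, grad_y = 2*5*0.3239 = 3.2393
  x_4 = 2.5723 - 0.05*5.1446 = 2.315
  y_4 = 0.3239 - 0.05*3.2393 = 0.162
f(2.315, 0.162) = 1*2.315^2 + 5*0.162^2 = 5.4906


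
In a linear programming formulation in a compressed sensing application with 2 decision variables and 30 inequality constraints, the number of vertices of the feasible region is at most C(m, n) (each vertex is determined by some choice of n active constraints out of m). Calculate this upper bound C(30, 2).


Each vertex corresponds to some choice of n active constraints out of m, so the number of vertices is at most C(m, n) = m! / (n!(m-n)!).
m = 30, n = 2
Numerator: 30 * 29
Denominator: 2! = 2
C(30, 2) = 435


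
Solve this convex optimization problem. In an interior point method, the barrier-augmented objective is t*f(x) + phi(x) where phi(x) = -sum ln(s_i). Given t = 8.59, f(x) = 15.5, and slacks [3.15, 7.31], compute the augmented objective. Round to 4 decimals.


Step 1: Compute log-barrier.
ln values: [1.1474, 1.9892]
phi = -(1.1474 + 1.9892) = -3.1366
Step 2: Compute augmented objective.
t*f(x) = 8.59*15.5 = 133.145
Total = 133.145 - 3.1366 = 130.0084


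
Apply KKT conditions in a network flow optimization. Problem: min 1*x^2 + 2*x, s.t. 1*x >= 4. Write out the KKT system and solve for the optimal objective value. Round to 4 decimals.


Step 1: Try lambda = 0 (constraint inactive).
x_unc = -2/(2*1) = -1.0
Check: 1*-1.0 = -1.0 < 4 -- violated!
Step 2: Constraint must be active: 1*x = 4
x* = 4/1 = 4.0
lambda = (2*1*4.0 + 2)/1 = 10.0
Step 3: Compute optimal value.
f(x*) = 1*4.0^2 + 2*4.0 = 24.0


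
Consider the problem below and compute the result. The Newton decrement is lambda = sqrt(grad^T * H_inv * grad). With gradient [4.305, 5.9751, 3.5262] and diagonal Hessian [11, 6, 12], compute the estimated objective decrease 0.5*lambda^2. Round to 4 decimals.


Step 1: H is diagonal, so H^(-1) * g = [0.3914, 0.9959, 0.2939].
Step 2: g^T H^(-1) g = sum_i g_i^2 / H_ii
  = (4.305)^2/11 + (5.9751)^2/6 + (3.5262)^2/12
  = 1.6848 + 5.9503 + 1.0362 = 8.6713
Step 3: Objective decrease = 0.5 * g^T H^(-1) g = 4.3356


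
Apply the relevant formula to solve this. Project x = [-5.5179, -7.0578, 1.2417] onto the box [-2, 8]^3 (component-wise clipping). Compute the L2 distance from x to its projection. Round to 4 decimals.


Project each component onto [-2, 8].
clip(-5.5179) = -2.0, clip(-7.0578) = -2.0, clip(1.2417) = 1.2417
Projection = [-2.0, -2.0, 1.2417]
Squared diffs: [12.3756, 25.5813, 0.0]
Distance = sqrt(37.9569) = 6.1609


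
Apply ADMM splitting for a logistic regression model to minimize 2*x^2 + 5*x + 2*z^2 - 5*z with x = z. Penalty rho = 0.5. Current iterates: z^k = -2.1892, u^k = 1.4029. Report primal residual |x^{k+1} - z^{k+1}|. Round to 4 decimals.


ADMM iteration with rho = 0.5, z^k = -2.1892, u^k = 1.4029
Step 1: x-update.
Minimize 2*x^2 + 5*x + (0.5/2)*(x + 2.1892 + 1.4029)^2
FOC: (2*2 + 0.5)*x = -5 + 0.5*(-2.1892 - 1.4029)
x^{k+1} = -1.5102
Step 2: z-update.
Minimize 2*z^2 - 5*z + (0.5/2)*(-1.5102 - z + 1.4029)^2
FOC: (2*2 + 0.5)*z = 5 + 0.5*(-1.5102 + 1.4029)
z^{k+1} = 1.0992
Step 3: u-update.
u^{k+1} = 1.4029 - 1.5102 - 1.0992 = -1.2065
Step 4: Primal residual = |-1.5102 - 1.0992| = 2.6094


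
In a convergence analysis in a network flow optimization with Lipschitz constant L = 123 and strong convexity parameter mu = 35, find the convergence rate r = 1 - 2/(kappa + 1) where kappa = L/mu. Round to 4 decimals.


Step 1: Compute the condition number.
kappa = L/mu = 123/35 = 3.5143
Step 2: Compute the convergence rate.
r = 1 - 2/(kappa + 1) = 1 - 2*mu/(L + mu) = (L - mu)/(L + mu) = 88/158 = 0.557


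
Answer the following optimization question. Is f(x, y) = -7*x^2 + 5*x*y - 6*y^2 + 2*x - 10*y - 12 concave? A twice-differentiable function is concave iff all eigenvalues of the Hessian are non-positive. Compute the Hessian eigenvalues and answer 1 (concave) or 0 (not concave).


The Hessian of f(x,y) = -7*x^2 + 5*x*y - 6*y^2 + 2*x - 10*y - 12 is:
H = [[-14, 5], [5, -12]]
Trace = -14 - 12 = -26
Determinant = -14*-12 - (5)^2 = 143
Discriminant = (-26)^2 - 4*143 = 104.0
Eigenvalues: lambda_1 = -18.099, lambda_2 = -7.901
The function is concave.

1


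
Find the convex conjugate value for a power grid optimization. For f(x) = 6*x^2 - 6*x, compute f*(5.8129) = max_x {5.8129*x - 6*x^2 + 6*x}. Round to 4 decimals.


f*(y) = sup_x {y*x - a*x^2 - b*x} = sup_x {(y-b)*x - a*x^2}
FOC: (y - b) - 2a*x = 0 => x* = (y - b)/(2a)
x* = (5.8129 + 6)/(2*6) = 0.9844
f*(5.8129) = (y-b)^2/(4a) = (5.8129 + 6)^2/(4*6)
= 139.5446/24 = 5.8144


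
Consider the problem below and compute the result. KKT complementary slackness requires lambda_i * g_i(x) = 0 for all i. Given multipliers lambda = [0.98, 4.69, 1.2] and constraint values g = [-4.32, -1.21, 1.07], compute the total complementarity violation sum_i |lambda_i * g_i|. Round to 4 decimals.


KKT complementary slackness check:
lambda_1 * g_1 = 0.98 * -4.32 = -4.2336
lambda_2 * g_2 = 4.69 * -1.21 = -5.6749
lambda_3 * g_3 = 1.2 * 1.07 = 1.284
Total violation = 4.2336 + 5.6749 + 1.284 = 11.1925


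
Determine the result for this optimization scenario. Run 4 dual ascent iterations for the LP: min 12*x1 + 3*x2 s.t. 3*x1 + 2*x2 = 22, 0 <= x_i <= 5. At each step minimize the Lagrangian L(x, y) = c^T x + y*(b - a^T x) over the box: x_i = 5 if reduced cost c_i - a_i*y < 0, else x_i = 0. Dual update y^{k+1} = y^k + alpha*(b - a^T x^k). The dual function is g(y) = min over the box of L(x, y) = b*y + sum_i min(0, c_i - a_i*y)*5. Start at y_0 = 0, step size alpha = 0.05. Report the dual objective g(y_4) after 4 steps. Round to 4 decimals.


Dual ascent for LP: min 12*x1 + 3*x2, 3*x1 + 2*x2 = 22, 0 <= x_i <= 5
Step 1: y^k = 0.0, reduced costs: (12.0, 3.0)
  x^k = (0.0, 0.0), subgradient = b - a^T x = 22.0
  y^{k+1} = 0.0 + 0.05*22.0 = 1.1
Step 2: y^k = 1.1, reduced costs: (8.7, 0.8)
  x^k = (0.0, 0.0), subgradient = b - a^T x = 22.0
  y^{k+1} = 1.1 + 0.05*22.0 = 2.2
Step 3: y^k = 2.2, reduced costs: (5.4, -1.4)
  x^k = (0.0, 5.0), subgradient = b - a^T x = 12.0
  y^{k+1} = 2.2 + 0.05*12.0 = 2.8
Step 4: y^k = 2.8, reduced costs: (3.6, -2.6)
  x^k = (0.0, 5.0), subgradient = b - a^T x = 12.0
  y^{k+1} = 2.8 + 0.05*12.0 = 3.4
Dual objective at y_4 = 3.4: reduced costs (1.8, -3.8), box minimizer x = (0.0, 5.0)
g(y_4) = b*y + (c1 - a1*y)*x1 + (c2 - a2*y)*x2 = 22*3.4 + 1.8*0.0 + (-3.8)*5.0 = 74.8 + 0.0 - 19.0 = 55.8


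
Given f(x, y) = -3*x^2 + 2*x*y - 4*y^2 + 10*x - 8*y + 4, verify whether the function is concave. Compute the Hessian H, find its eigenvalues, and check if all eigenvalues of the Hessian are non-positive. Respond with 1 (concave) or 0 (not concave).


The Hessian of f(x,y) = -3*x^2 + 2*x*y - 4*y^2 + 10*x - 8*y + 4 is:
H = [[-6, 2], [2, -8]]
Trace = -6 - 8 = -14
Determinant = -6*-8 - (2)^2 = 44
Discriminant = (-14)^2 - 4*44 = 20.0
Eigenvalues: lambda_1 = -9.2361, lambda_2 = -4.7639
The function is concave.

1


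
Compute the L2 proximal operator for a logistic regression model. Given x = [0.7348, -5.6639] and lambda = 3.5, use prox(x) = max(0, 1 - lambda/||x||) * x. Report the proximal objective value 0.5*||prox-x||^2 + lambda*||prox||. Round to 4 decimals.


Step 1: Compute ||x||.
||x|| = 5.7114
Step 2: Compute scaling factor.
scale = max(0, 1 - 3.5/5.7114) = 0.3872
Step 3: prox(x) = [0.2845, -2.193]
||prox(x)|| = 2.2114
Step 4: Proximal objective.
0.5*||prox-x||^2 = 6.125
lambda*||prox|| = 7.7399
Total = 13.8648


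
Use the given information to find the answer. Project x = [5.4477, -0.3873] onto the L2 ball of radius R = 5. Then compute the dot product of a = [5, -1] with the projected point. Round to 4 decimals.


Step 1: Compute ||x|| (intermediates to 6 decimals).
||x|| = sqrt(5.4477^2 + (-0.3873)^2) = 5.46145
Step 2: Project.
Since ||x|| > R, scale = R/||x|| = 5/5.46145 = 0.915508, proj(x) = scale * x
proj(x) = [4.987413, -0.354576]
Step 3: Dot product.
a^T * proj(x) = 5*4.987413 - 1*(-0.354576) = 25.2916


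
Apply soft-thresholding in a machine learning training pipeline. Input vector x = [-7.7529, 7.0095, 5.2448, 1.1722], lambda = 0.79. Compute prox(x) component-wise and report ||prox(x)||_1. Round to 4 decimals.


Soft-thresholding with lambda = 0.79:
prox(-7.7529) = sign(-7.7529)*max(|-7.7529| - 0.79, 0) = -6.9629
prox(7.0095) = sign(7.0095)*max(|7.0095| - 0.79, 0) = 6.2195
prox(5.2448) = sign(5.2448)*max(|5.2448| - 0.79, 0) = 4.4548
prox(1.1722) = sign(1.1722)*max(|1.1722| - 0.79, 0) = 0.3822
prox(x) = [-6.9629, 6.2195, 4.4548, 0.3822]
||prox(x)||_1 = 6.9629 + 6.2195 + 4.4548 + 0.3822 = 18.0194


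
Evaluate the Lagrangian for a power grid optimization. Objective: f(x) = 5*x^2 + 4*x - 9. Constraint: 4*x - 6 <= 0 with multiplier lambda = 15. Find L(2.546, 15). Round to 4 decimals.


Step 1: Evaluate f(x).
f(2.546) = 5*2.546^2 + 4*2.546 - 9 = 33.5946
Step 2: Evaluate g(x).
g(2.546) = 4*2.546 - 6 = 4.184
Step 3: Compute Lagrangian.
L = 33.5946 + 15*4.184 = 96.3546


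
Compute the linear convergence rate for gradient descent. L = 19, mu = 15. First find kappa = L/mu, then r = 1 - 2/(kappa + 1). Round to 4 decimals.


Step 1: Compute the condition number.
kappa = L/mu = 19/15 = 1.2667
Step 2: Compute the convergence rate.
r = 1 - 2/(kappa + 1) = 1 - 2*mu/(L + mu) = (L - mu)/(L + mu) = 4/34 = 0.1176


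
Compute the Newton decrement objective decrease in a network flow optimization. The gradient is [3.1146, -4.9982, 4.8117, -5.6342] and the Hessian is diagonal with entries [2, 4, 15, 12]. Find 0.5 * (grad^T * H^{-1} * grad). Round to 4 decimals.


Step 1: H is diagonal, so H^(-1) * g = [1.5573, -1.2496, 0.3208, -0.4695].
Step 2: g^T H^(-1) g = sum_i g_i^2 / H_ii
  = (3.1146)^2/2 + (-4.9982)^2/4 + (4.8117)^2/15 + (-5.6342)^2/12
  = 4.8504 + 6.2455 + 1.5435 + 2.6454 = 15.2847
Step 3: Objective decrease = 0.5 * g^T H^(-1) g = 7.6424


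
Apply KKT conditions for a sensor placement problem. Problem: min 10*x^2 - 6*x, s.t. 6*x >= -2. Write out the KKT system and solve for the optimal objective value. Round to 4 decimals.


Step 1: Try lambda = 0 (constraint inactive).
Stationarity: 2*10*x - 6 = 0
x* = 6/(2*10) = 0.3
Check constraint: 6*0.3 = 1.8 >= -2 -- satisfied.
Step 2: Compute optimal value.
f(x*) = 10*0.3^2 - 6*0.3 = -0.9


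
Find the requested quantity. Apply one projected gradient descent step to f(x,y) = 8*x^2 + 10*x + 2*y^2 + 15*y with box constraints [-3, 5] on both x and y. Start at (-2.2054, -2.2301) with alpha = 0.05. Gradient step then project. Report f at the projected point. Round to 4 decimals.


Step 1: Compute gradient at (-2.2054, -2.2301).
grad_x = 2*8*-2.2054 + 10 = -25.2864
grad_y = 2*2*-2.2301 + 15 = 6.0796
Step 2: Gradient step.
x_raw = -2.2054 - 0.05*-25.2864 = -0.9411
y_raw = -2.2301 - 0.05*6.0796 = -2.5341
Step 3: Project onto [-3, 5].
x_proj = clip(-0.9411) = -0.9411
y_proj = clip(-2.5341) = -2.5341
Step 4: Evaluate f.
f(-0.9411, -2.5341) = -27.4938
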